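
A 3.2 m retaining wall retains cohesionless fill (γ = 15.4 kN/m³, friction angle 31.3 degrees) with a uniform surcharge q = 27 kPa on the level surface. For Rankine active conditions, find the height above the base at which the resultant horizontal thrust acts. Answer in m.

1.35 m

K_a = 0.3162.
Triangular part P₁ = ½K_aγH² = 24.93 at H/3 = 1.067 m; rectangular part P₂ = K_a q H = 27.32 at H/2 = 1.600 m.
ȳ = (P₁·1.067 + P₂·1.600)/(P₁+P₂) = 1.346 m.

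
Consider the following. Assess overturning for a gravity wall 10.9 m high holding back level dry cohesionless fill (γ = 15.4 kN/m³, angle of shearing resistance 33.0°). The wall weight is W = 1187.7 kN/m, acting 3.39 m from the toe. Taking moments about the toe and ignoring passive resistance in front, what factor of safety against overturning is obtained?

4.11

K_a = tan²(45° − 33.0°/2) = 0.2948.
P_a = ½K_aγH² = 0.5×0.2948×15.4×10.9² = 269.7 kN/m, acting at H/3 = 3.633 m above the base.
Overturning moment M_o = P_a × H/3 = 269.7 × 3.633 = 979.9.
Resisting moment M_r = W × 3.39 = 1187.7 × 3.39 = 4026.
FS_overturning = M_r/M_o = 4026/979.9 = 4.109.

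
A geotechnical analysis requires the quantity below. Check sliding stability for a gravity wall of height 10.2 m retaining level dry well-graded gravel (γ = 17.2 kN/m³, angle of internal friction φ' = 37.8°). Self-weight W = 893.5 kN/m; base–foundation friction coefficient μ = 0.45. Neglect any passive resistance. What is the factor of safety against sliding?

K_a = tan²(45° − 37.8°/2) = 0.2400.
P_a = ½K_aγH² = 0.5×0.2400×17.2×10.2² = 214.7 kN/m, acting at H/3 = 3.400 m above the base.
FS_sliding = μW / P_a = 0.45×893.5 / 214.7 = 1.872.

1.87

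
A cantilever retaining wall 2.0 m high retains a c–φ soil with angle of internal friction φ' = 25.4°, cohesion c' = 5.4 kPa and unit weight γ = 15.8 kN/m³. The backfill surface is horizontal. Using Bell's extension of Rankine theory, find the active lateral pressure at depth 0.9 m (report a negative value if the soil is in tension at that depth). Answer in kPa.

-1.14 kPa

K_a = (1 − sin φ)/(1 + sin φ) = 0.3996.
σ_a = K_a γ z − 2c√K_a = 0.3996×15.8×0.9 − 2×5.4×0.6322 = -1.145 kPa.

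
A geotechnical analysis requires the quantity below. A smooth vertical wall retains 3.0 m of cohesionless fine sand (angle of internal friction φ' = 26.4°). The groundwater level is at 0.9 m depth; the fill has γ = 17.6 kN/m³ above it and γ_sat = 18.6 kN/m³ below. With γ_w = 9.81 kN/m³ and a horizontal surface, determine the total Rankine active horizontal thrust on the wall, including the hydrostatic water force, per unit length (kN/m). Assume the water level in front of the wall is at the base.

44.6 kN/m

K_a = tan²(45° − φ/2) = 0.3844.
γ' = 18.6 − 9.81 = 8.790 kN/m³. Depth below WT = 2.1 m.
σ'_h at WT = K_a γ d_w = 6.089 kPa; at base = 6.089 + K_a γ' × 2.1 = 13.19 kPa.
P₁ (0–0.9 m) = ½×6.089×0.9 = 2.740. P₂ (0.9–3.0 m) = ½(6.089+13.19)×2.1 = 20.24.
P_w = ½ γ_w h₂² = 0.5×9.81×2.1² = 21.63. Total = 2.740+20.24+21.63 = 44.61 kN/m.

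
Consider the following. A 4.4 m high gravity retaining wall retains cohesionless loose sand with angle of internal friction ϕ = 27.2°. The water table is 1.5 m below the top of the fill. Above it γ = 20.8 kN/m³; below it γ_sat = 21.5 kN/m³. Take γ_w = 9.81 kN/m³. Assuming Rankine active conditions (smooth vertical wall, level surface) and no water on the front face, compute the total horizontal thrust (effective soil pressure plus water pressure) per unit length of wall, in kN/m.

K_a = tan²(45° − φ/2) = 0.3726.
γ' = 21.5 − 9.81 = 11.69 kN/m³. Depth below WT = 2.9 m.
σ'_h at WT = K_a γ d_w = 11.62 kPa; at base = 11.62 + K_a γ' × 2.9 = 24.26 kPa.
P₁ (0–1.5 m) = ½×11.62×1.5 = 8.719. P₂ (1.5–4.4 m) = ½(11.62+24.26)×2.9 = 52.03.
P_w = ½ γ_w h₂² = 0.5×9.81×2.9² = 41.25. Total = 8.719+52.03+41.25 = 102.0 kN/m.

102 kN/m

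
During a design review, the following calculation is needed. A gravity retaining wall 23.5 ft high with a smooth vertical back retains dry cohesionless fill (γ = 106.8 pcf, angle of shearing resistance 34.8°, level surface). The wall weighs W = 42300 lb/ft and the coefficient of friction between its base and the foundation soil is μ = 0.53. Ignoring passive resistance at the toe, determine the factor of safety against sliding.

2.78

K_a = tan²(45° − 34.8°/2) = 0.2733.
P_a = ½K_aγH² = 0.5×0.2733×106.8×23.5² = 8060 lb/ft, acting at H/3 = 7.833 ft above the base.
FS_sliding = μW / P_a = 0.53×42300 / 8060 = 2.782.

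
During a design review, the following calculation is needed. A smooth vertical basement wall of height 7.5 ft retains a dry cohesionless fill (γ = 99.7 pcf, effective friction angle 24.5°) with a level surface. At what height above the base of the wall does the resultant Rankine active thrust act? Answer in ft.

2.50 ft

K_a = 0.4137.
The pressure distribution is triangular, so the resultant acts at H/3 above the base = 7.5/3 = 2.500 ft.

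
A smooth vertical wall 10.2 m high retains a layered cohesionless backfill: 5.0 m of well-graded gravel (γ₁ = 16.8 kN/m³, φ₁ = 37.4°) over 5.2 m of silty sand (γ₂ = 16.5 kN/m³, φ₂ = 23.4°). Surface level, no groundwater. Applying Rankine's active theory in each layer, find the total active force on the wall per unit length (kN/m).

K_a1 = tan²(45°−37.4°/2) = 0.2443; K_a2 = tan²(45°−23.4°/2) = 0.4315.
Layer 1: σ at base = K_a1 γ₁ h₁ = 20.52 kPa; P₁ = ½×20.52×5.0 = 51.30.
Layer 2: σ_v at top = γ₁h₁ = 84.00; σ_h top = K_a2×84.00 = 36.24; σ_h base = K_a2×(84.00+16.5×5.2) = 73.27.
P₂ = ½(36.24+73.27)×5.2 = 284.7. Total P_a = 51.30+284.7 = 336.0 kN/m.

336 kN/m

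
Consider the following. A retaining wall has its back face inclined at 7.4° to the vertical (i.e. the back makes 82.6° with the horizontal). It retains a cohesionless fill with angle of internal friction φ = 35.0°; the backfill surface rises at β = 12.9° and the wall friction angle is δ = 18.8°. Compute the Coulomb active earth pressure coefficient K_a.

0.355

K_a = sin²(α+φ) / [sin²α · sin(α−δ) · (1 + √{sin(φ+δ)sin(φ−β) / (sin(α−δ)sin(α+β))})²].
With α = 82.6°, φ = 35.0°, δ = 18.8°, β = 12.9°: K_a = 0.3552.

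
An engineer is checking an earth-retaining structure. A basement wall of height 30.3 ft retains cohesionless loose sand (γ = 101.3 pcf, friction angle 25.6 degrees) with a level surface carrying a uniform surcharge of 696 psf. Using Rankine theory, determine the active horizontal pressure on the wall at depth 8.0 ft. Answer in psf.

597 psf

K_a = (1 − sin φ)/(1 + sin φ) = 0.3966.
σ_v = γz + q = 101.3 × 8.0 + 696 = 1506 psf.
σ_h = K_a σ_v = 0.3966 × 1506 = 597.4 psf.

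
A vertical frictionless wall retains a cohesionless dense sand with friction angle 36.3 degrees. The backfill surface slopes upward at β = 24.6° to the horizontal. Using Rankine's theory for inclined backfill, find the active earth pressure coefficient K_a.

K_a = cos β · (cos β − √(cos²β − cos²φ)) / (cos β + √(cos²β − cos²φ)).
cos β = 0.9092, cos φ = 0.8059, √(cos²β − cos²φ) = 0.4209.
K_a = 0.9092 × (0.9092 − 0.4209)/(0.9092 + 0.4209) = 0.3338.

0.334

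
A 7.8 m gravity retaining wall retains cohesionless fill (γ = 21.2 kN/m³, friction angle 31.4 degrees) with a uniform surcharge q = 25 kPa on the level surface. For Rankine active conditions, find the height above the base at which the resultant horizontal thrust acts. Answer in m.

K_a = 0.3149.
Triangular part P₁ = ½K_aγH² = 203.1 at H/3 = 2.600 m; rectangular part P₂ = K_a q H = 61.41 at H/2 = 3.900 m.
ȳ = (P₁·2.600 + P₂·3.900)/(P₁+P₂) = 2.902 m.

2.90 m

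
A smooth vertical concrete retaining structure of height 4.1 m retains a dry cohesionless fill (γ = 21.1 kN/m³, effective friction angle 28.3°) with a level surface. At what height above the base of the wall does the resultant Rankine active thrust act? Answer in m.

1.37 m

K_a = 0.3568.
The pressure distribution is triangular, so the resultant acts at H/3 above the base = 4.1/3 = 1.367 m.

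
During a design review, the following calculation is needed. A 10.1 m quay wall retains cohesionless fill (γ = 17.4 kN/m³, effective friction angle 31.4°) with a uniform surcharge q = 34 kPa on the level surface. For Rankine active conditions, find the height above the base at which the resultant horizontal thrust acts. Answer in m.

3.84 m

K_a = 0.3149.
Triangular part P₁ = ½K_aγH² = 279.5 at H/3 = 3.367 m; rectangular part P₂ = K_a q H = 108.1 at H/2 = 5.050 m.
ȳ = (P₁·3.367 + P₂·5.050)/(P₁+P₂) = 3.836 m.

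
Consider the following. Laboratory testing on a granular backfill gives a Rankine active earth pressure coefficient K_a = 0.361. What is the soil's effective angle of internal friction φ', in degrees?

28.0°

K_a = tan²(45° − φ/2) ⇒ 45° − φ/2 = arctan(√0.361) = 31.00°.
φ = 2(45° − 31.00°) = 28.00°.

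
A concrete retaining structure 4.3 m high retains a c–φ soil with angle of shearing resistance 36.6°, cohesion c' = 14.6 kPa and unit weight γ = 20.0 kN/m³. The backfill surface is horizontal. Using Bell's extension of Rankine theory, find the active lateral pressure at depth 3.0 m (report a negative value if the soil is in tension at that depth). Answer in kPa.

K_a = (1 − sin φ)/(1 + sin φ) = 0.2530.
σ_a = K_a γ z − 2c√K_a = 0.2530×20.0×3.0 − 2×14.6×0.5029 = 0.4913 kPa.

0.491 kPa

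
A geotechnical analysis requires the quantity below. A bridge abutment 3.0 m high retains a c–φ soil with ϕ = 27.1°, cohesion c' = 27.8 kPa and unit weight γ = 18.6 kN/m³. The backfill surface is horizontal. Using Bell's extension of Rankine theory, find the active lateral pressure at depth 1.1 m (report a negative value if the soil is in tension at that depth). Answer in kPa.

K_a = (1 − sin φ)/(1 + sin φ) = 0.3741.
σ_a = K_a γ z − 2c√K_a = 0.3741×18.6×1.1 − 2×27.8×0.6116 = -26.35 kPa.

-26.4 kPa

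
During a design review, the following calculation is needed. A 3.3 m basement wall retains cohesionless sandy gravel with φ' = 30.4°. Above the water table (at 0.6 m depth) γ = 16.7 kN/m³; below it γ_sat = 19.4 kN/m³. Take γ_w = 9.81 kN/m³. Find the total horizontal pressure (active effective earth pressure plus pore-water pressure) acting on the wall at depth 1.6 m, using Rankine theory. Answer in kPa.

K_a = (1 − sin φ)/(1 + sin φ) = 0.3280.
γ' = 19.4 − 9.81 = 9.590 kN/m³.
Effective vertical stress at 1.6 m: σ'_v = 16.7×0.6 + 9.590×1.00 = 19.61 kPa.
σ'_h = K_a σ'_v = 0.3280 × 19.61 = 6.432 kPa; u = γ_w × 1.00 = 9.810 kPa.
Total σ_h = 6.432 + 9.810 = 16.24 kPa.

16.2 kPa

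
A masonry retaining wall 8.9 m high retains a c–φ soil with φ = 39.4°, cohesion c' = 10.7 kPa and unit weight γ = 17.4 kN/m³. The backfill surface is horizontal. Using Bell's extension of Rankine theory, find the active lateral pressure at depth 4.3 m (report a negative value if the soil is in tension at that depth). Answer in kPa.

K_a = (1 − sin φ)/(1 + sin φ) = 0.2234.
σ_a = K_a γ z − 2c√K_a = 0.2234×17.4×4.3 − 2×10.7×0.4727 = 6.602 kPa.

6.60 kPa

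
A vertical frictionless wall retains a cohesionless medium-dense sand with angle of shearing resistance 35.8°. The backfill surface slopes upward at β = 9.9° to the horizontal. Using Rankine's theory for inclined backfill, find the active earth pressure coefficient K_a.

0.272

K_a = cos β · (cos β − √(cos²β − cos²φ)) / (cos β + √(cos²β − cos²φ)).
cos β = 0.9851, cos φ = 0.8111, √(cos²β − cos²φ) = 0.5591.
K_a = 0.9851 × (0.9851 − 0.5591)/(0.9851 + 0.5591) = 0.2718.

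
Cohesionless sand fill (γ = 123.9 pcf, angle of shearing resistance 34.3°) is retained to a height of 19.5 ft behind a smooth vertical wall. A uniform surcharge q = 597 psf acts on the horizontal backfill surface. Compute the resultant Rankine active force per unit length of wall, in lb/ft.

9830 lb/ft

K_a = tan²(45° − φ/2) = 0.2792.
Soil triangle: ½ K_a γ H² = 0.5×0.2792×123.9×19.5² = 6576 lb/ft.
Surcharge rectangle: K_a q H = 0.2792×597×19.5 = 3250 lb/ft.
Total = 6576 + 3250 = 9826 lb/ft.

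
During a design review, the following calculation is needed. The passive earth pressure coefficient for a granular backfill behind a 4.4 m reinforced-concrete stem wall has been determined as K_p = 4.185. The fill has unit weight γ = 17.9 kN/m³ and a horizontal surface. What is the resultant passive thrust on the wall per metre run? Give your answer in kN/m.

725 kN/m

P = ½ K_p γ H² = 0.5 × 4.185 × 17.9 × 4.4² = 725.1 kN/m.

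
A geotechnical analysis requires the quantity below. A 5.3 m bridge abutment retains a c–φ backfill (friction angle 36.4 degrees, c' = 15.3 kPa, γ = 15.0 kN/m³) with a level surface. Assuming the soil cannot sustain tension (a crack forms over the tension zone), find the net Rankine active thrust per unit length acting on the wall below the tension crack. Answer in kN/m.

3.05 kN/m

K_a = 0.2552; √K_a = 0.5051.
Tension-crack depth z_c = 2c/(γ√K_a) = 2×15.3/(15.0×0.5051) = 4.039 m.
σ_a at base = K_a γ H − 2c√K_a = 0.2552×15.0×5.3 − 2×15.3×0.5051 = 4.828 kPa.
P_a = ½ × 4.828 × (H − z_c) = 0.5×4.828×1.261 = 3.045 kN/m.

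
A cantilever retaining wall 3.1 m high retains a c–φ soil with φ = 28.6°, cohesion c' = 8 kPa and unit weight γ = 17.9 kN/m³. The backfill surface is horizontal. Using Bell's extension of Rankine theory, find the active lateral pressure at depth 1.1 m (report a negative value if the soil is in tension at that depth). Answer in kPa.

-2.56 kPa

K_a = (1 − sin φ)/(1 + sin φ) = 0.3525.
σ_a = K_a γ z − 2c√K_a = 0.3525×17.9×1.1 − 2×8×0.5938 = -2.558 kPa.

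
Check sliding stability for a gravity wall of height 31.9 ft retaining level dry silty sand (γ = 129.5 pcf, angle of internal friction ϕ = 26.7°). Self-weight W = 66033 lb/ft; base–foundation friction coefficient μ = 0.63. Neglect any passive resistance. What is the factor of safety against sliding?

1.66

K_a = tan²(45° − 26.7°/2) = 0.3800.
P_a = ½K_aγH² = 0.5×0.3800×129.5×31.9² = 25040 lb/ft, acting at H/3 = 10.63 ft above the base.
FS_sliding = μW / P_a = 0.63×66033 / 25040 = 1.662.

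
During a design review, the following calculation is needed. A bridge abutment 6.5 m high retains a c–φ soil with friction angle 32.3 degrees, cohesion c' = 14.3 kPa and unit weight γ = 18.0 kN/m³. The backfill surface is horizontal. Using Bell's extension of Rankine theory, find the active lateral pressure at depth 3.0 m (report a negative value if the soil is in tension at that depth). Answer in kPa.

K_a = (1 − sin φ)/(1 + sin φ) = 0.3035.
σ_a = K_a γ z − 2c√K_a = 0.3035×18.0×3.0 − 2×14.3×0.5509 = 0.6325 kPa.

0.633 kPa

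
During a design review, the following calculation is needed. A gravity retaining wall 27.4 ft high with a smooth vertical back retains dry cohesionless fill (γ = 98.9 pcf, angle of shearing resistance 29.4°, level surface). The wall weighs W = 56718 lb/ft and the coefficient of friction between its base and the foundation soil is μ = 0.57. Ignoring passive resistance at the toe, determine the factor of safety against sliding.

K_a = tan²(45° − 29.4°/2) = 0.3415.
P_a = ½K_aγH² = 0.5×0.3415×98.9×27.4² = 12680 lb/ft, acting at H/3 = 9.133 ft above the base.
FS_sliding = μW / P_a = 0.57×56718 / 12680 = 2.550.

2.55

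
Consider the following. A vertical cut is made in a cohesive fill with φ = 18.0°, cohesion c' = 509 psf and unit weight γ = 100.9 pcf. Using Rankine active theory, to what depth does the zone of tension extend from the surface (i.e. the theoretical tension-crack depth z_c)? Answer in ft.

13.9 ft

K_a = tan²(45° − 18.0°/2) = 0.5279; √K_a = 0.7265.
The active pressure is zero where K_a γ z = 2c√K_a, so z_c = 2c/(γ√K_a) = 2×509/(100.9×0.7265) = 13.89 ft.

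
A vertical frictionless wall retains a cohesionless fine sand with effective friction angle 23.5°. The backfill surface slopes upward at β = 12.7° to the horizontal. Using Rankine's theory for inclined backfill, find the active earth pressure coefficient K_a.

K_a = cos β · (cos β − √(cos²β − cos²φ)) / (cos β + √(cos²β − cos²φ)).
cos β = 0.9755, cos φ = 0.9171, √(cos²β − cos²φ) = 0.3327.
K_a = 0.9755 × (0.9755 − 0.3327)/(0.9755 + 0.3327) = 0.4794.

0.479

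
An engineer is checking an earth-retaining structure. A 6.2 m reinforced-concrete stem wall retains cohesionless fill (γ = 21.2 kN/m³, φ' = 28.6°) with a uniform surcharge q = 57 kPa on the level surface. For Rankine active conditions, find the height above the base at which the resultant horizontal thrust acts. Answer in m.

K_a = 0.3525.
Triangular part P₁ = ½K_aγH² = 143.7 at H/3 = 2.067 m; rectangular part P₂ = K_a q H = 124.6 at H/2 = 3.100 m.
ȳ = (P₁·2.067 + P₂·3.100)/(P₁+P₂) = 2.547 m.

2.55 m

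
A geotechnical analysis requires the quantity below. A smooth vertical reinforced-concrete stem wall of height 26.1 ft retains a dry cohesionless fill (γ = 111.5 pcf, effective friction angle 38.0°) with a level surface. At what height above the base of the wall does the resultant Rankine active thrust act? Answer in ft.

K_a = 0.2379.
The pressure distribution is triangular, so the resultant acts at H/3 above the base = 26.1/3 = 8.700 ft.

8.70 ft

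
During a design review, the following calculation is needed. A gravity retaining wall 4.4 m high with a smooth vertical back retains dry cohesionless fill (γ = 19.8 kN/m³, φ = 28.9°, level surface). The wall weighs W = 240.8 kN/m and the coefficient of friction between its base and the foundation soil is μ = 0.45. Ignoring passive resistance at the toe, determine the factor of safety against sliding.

K_a = tan²(45° − 28.9°/2) = 0.3484.
P_a = ½K_aγH² = 0.5×0.3484×19.8×4.4² = 66.77 kN/m, acting at H/3 = 1.467 m above the base.
FS_sliding = μW / P_a = 0.45×240.8 / 66.77 = 1.623.

1.62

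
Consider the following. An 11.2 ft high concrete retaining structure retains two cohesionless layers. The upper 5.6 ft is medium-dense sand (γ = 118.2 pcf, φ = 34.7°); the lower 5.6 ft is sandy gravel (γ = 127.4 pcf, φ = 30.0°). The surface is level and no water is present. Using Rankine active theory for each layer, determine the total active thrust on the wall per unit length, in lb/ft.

2410 lb/ft

K_a1 = tan²(45°−34.7°/2) = 0.2745; K_a2 = tan²(45°−30.0°/2) = 0.3333.
Layer 1: σ at base = K_a1 γ₁ h₁ = 181.7 psf; P₁ = ½×181.7×5.6 = 508.7.
Layer 2: σ_v at top = γ₁h₁ = 661.9; σ_h top = K_a2×661.9 = 220.6; σ_h base = K_a2×(661.9+127.4×5.6) = 458.5.
P₂ = ½(220.6+458.5)×5.6 = 1901. Total P_a = 508.7+1901 = 2410 lb/ft.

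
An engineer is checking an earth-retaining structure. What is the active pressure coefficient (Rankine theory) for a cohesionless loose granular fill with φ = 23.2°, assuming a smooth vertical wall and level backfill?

0.435

K_a = (1 − sin φ)/(1 + sin φ) = (1 − sin 23.2°)/(1 + sin 23.2°) = 0.4348.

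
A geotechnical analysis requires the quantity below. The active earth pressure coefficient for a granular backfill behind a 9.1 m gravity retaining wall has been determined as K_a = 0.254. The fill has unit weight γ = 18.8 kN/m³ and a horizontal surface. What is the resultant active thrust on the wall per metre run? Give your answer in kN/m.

P = ½ K_a γ H² = 0.5 × 0.254 × 18.8 × 9.1² = 197.7 kN/m.

198 kN/m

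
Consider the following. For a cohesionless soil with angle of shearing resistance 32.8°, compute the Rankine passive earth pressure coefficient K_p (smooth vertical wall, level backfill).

K_p = (1 + sin φ)/(1 − sin φ) = tan²(45° + 32.8°/2) = 3.364.

3.36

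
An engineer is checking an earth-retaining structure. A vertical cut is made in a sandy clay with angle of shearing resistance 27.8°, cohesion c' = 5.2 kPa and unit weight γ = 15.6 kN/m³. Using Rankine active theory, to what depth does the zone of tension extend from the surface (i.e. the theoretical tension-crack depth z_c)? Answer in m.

K_a = tan²(45° − 27.8°/2) = 0.3639; √K_a = 0.6032.
The active pressure is zero where K_a γ z = 2c√K_a, so z_c = 2c/(γ√K_a) = 2×5.2/(15.6×0.6032) = 1.105 m.

1.11 m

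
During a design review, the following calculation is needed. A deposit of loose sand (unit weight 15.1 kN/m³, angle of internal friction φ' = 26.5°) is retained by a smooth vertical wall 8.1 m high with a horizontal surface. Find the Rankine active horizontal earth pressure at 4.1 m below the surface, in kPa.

K_a = (1 − sin φ)/(1 + sin φ) = 0.3829.
σ_h = K_a γ z = 0.3829 × 15.1 × 4.1 = 23.71 kPa.

23.7 kPa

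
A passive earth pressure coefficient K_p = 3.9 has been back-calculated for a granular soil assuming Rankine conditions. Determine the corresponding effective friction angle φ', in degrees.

36.3°

K_p = (1+sin φ)/(1−sin φ) ⇒ sin φ = (K_p − 1)/(K_p + 1) = 0.5918.
φ = arcsin(0.5918) = 36.29°.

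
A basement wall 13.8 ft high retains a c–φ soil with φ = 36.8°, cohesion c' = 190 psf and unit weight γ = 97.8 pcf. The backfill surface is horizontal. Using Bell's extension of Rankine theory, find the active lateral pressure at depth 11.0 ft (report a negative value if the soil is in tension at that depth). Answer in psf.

K_a = (1 − sin φ)/(1 + sin φ) = 0.2508.
σ_a = K_a γ z − 2c√K_a = 0.2508×97.8×11.0 − 2×190×0.5008 = 79.48 psf.

79.5 psf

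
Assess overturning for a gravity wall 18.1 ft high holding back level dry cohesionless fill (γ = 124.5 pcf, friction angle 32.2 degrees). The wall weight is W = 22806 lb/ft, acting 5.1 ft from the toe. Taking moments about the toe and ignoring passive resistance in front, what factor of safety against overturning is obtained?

K_a = tan²(45° − 32.2°/2) = 0.3047.
P_a = ½K_aγH² = 0.5×0.3047×124.5×18.1² = 6215 lb/ft, acting at H/3 = 6.033 ft above the base.
Overturning moment M_o = P_a × H/3 = 6215 × 6.033 = 37500.
Resisting moment M_r = W × 5.1 = 22806 × 5.1 = 116300.
FS_overturning = M_r/M_o = 116300/37500 = 3.102.

3.10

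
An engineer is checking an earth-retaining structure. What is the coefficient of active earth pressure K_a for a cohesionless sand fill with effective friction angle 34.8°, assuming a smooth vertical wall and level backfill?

K_a = tan²(45° − φ/2) = tan²(27.60°) = 0.2733.

0.273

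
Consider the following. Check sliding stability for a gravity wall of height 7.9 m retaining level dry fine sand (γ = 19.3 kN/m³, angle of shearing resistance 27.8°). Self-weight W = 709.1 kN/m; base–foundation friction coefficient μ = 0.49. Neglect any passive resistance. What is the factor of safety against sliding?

K_a = tan²(45° − 27.8°/2) = 0.3639.
P_a = ½K_aγH² = 0.5×0.3639×19.3×7.9² = 219.2 kN/m, acting at H/3 = 2.633 m above the base.
FS_sliding = μW / P_a = 0.49×709.1 / 219.2 = 1.585.

1.59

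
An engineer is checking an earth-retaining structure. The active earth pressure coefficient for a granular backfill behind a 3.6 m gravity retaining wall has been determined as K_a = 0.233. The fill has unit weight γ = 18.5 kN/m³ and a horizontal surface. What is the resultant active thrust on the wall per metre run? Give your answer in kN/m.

27.9 kN/m

P = ½ K_a γ H² = 0.5 × 0.233 × 18.5 × 3.6² = 27.93 kN/m.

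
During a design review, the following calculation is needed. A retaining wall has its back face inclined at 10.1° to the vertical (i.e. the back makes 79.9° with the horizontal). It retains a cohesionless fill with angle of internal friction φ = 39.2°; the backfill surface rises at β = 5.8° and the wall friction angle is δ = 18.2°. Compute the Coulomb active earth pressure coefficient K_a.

K_a = sin²(α+φ) / [sin²α · sin(α−δ) · (1 + √{sin(φ+δ)sin(φ−β) / (sin(α−δ)sin(α+β))})²].
With α = 79.9°, φ = 39.2°, δ = 18.2°, β = 5.8°: K_a = 0.3000.

0.300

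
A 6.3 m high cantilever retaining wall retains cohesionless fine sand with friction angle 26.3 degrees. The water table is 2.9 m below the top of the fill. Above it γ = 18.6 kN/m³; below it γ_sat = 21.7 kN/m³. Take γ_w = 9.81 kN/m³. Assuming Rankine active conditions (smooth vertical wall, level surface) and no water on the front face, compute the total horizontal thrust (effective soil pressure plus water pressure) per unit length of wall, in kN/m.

184 kN/m

K_a = tan²(45° − φ/2) = 0.3859.
γ' = 21.7 − 9.81 = 11.89 kN/m³. Depth below WT = 3.4 m.
σ'_h at WT = K_a γ d_w = 20.82 kPa; at base = 20.82 + K_a γ' × 3.4 = 36.42 kPa.
P₁ (0–2.9 m) = ½×20.82×2.9 = 30.18. P₂ (2.9–6.3 m) = ½(20.82+36.42)×3.4 = 97.30.
P_w = ½ γ_w h₂² = 0.5×9.81×3.4² = 56.70. Total = 30.18+97.30+56.70 = 184.2 kN/m.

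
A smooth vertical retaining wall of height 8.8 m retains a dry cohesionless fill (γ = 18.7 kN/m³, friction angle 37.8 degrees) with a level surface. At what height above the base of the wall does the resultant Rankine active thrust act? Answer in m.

2.93 m

K_a = 0.2400.
The pressure distribution is triangular, so the resultant acts at H/3 above the base = 8.8/3 = 2.933 m.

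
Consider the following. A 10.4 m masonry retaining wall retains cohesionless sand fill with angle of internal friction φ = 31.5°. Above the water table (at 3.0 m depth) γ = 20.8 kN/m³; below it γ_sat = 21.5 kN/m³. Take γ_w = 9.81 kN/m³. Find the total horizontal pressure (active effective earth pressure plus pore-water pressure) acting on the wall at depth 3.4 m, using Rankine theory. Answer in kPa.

25.0 kPa

K_a = (1 − sin φ)/(1 + sin φ) = 0.3136.
γ' = 21.5 − 9.81 = 11.69 kN/m³.
Effective vertical stress at 3.4 m: σ'_v = 20.8×3.0 + 11.69×0.400 = 67.08 kPa.
σ'_h = K_a σ'_v = 0.3136 × 67.08 = 21.04 kPa; u = γ_w × 0.400 = 3.924 kPa.
Total σ_h = 21.04 + 3.924 = 24.96 kPa.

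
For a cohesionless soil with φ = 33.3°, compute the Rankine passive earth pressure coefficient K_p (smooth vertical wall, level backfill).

3.43

K_p = (1 + sin φ)/(1 − sin φ) = tan²(45° + 33.3°/2) = 3.435.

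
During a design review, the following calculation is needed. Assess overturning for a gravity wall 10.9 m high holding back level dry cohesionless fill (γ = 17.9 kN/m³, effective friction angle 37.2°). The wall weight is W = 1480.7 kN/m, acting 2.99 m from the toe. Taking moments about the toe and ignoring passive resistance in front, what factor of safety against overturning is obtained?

K_a = tan²(45° − 37.2°/2) = 0.2464.
P_a = ½K_aγH² = 0.5×0.2464×17.9×10.9² = 262.0 kN/m, acting at H/3 = 3.633 m above the base.
Overturning moment M_o = P_a × H/3 = 262.0 × 3.633 = 952.0.
Resisting moment M_r = W × 2.99 = 1480.7 × 2.99 = 4427.
FS_overturning = M_r/M_o = 4427/952.0 = 4.650.

4.65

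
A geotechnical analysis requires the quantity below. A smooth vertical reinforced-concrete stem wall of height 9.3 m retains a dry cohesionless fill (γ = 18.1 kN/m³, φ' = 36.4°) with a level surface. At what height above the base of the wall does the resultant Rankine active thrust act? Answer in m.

3.10 m

K_a = 0.2552.
The pressure distribution is triangular, so the resultant acts at H/3 above the base = 9.3/3 = 3.100 m.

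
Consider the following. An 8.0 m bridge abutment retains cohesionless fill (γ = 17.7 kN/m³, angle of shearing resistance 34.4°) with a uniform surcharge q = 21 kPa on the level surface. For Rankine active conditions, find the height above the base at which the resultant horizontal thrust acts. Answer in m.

2.97 m

K_a = 0.2780.
Triangular part P₁ = ½K_aγH² = 157.4 at H/3 = 2.667 m; rectangular part P₂ = K_a q H = 46.70 at H/2 = 4.000 m.
ȳ = (P₁·2.667 + P₂·4.000)/(P₁+P₂) = 2.972 m.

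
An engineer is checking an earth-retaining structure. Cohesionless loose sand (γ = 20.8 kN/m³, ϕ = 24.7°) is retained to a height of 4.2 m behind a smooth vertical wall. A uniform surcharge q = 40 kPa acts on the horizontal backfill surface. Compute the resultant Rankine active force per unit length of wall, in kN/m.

144 kN/m

K_a = tan²(45° − φ/2) = 0.4106.
Soil triangle: ½ K_a γ H² = 0.5×0.4106×20.8×4.2² = 75.32 kN/m.
Surcharge rectangle: K_a q H = 0.4106×40×4.2 = 68.98 kN/m.
Total = 75.32 + 68.98 = 144.3 kN/m.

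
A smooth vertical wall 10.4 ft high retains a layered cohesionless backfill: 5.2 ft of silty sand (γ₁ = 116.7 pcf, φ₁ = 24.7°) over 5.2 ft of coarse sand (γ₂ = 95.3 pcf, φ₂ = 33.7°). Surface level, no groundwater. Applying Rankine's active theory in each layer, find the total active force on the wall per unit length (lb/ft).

1920 lb/ft

K_a1 = tan²(45°−24.7°/2) = 0.4106; K_a2 = tan²(45°−33.7°/2) = 0.2863.
Layer 1: σ at base = K_a1 γ₁ h₁ = 249.1 psf; P₁ = ½×249.1×5.2 = 647.8.
Layer 2: σ_v at top = γ₁h₁ = 606.8; σ_h top = K_a2×606.8 = 173.7; σ_h base = K_a2×(606.8+95.3×5.2) = 315.6.
P₂ = ½(173.7+315.6)×5.2 = 1272. Total P_a = 647.8+1272 = 1920 lb/ft.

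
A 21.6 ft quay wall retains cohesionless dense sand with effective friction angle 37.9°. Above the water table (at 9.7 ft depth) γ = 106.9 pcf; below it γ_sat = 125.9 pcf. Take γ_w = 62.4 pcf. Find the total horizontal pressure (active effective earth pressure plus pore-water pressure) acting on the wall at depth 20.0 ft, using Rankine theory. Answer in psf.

K_a = (1 − sin φ)/(1 + sin φ) = 0.2389.
γ' = 125.9 − 62.4 = 63.50 pcf.
Effective vertical stress at 20.0 ft: σ'_v = 106.9×9.7 + 63.50×10.3 = 1691 psf.
σ'_h = K_a σ'_v = 0.2389 × 1691 = 404.0 psf; u = γ_w × 10.3 = 642.7 psf.
Total σ_h = 404.0 + 642.7 = 1047 psf.

1050 psf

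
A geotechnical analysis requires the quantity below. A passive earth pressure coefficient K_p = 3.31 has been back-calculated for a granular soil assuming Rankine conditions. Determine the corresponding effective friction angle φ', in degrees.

32.4°

K_p = (1+sin φ)/(1−sin φ) ⇒ sin φ = (K_p − 1)/(K_p + 1) = 0.5360.
φ = arcsin(0.5360) = 32.41°.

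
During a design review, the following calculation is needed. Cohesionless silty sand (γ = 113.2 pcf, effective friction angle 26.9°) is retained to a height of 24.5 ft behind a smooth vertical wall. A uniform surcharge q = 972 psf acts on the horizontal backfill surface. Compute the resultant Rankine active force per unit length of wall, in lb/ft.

21800 lb/ft

K_a = tan²(45° − φ/2) = 0.3770.
Soil triangle: ½ K_a γ H² = 0.5×0.3770×113.2×24.5² = 12810 lb/ft.
Surcharge rectangle: K_a q H = 0.3770×972×24.5 = 8978 lb/ft.
Total = 12810 + 8978 = 21790 lb/ft.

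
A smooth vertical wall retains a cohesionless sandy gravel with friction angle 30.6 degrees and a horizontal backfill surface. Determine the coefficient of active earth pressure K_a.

0.325

K_a = tan²(45° − φ/2) = tan²(29.70°) = 0.3253.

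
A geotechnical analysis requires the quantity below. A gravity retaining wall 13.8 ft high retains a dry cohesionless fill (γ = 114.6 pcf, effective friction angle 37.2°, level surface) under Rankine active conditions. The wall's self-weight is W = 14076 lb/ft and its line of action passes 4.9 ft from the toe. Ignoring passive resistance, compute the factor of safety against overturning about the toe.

5.58

K_a = tan²(45° − 37.2°/2) = 0.2464.
P_a = ½K_aγH² = 0.5×0.2464×114.6×13.8² = 2689 lb/ft, acting at H/3 = 4.600 ft above the base.
Overturning moment M_o = P_a × H/3 = 2689 × 4.600 = 12370.
Resisting moment M_r = W × 4.9 = 14076 × 4.9 = 68970.
FS_overturning = M_r/M_o = 68970/12370 = 5.576.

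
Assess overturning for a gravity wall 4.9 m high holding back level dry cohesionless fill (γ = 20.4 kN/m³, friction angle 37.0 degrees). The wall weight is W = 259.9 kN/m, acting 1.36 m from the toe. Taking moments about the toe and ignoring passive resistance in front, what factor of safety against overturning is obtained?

3.55

K_a = tan²(45° − 37.0°/2) = 0.2486.
P_a = ½K_aγH² = 0.5×0.2486×20.4×4.9² = 60.88 kN/m, acting at H/3 = 1.633 m above the base.
Overturning moment M_o = P_a × H/3 = 60.88 × 1.633 = 99.44.
Resisting moment M_r = W × 1.36 = 259.9 × 1.36 = 353.5.
FS_overturning = M_r/M_o = 353.5/99.44 = 3.555.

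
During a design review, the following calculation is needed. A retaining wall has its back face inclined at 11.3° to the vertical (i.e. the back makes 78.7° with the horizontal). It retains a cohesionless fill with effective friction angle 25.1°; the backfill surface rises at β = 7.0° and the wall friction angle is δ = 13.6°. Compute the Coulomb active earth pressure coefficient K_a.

0.505

K_a = sin²(α+φ) / [sin²α · sin(α−δ) · (1 + √{sin(φ+δ)sin(φ−β) / (sin(α−δ)sin(α+β))})²].
With α = 78.7°, φ = 25.1°, δ = 13.6°, β = 7.0°: K_a = 0.5049.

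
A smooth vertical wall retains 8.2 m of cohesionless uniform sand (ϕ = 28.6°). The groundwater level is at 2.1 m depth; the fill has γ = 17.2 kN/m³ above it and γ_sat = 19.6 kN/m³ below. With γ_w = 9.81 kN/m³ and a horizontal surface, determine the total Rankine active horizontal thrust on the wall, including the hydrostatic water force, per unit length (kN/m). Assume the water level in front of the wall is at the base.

K_a = tan²(45° − φ/2) = 0.3525.
γ' = 19.6 − 9.81 = 9.790 kN/m³. Depth below WT = 6.1 m.
σ'_h at WT = K_a γ d_w = 12.73 kPa; at base = 12.73 + K_a γ' × 6.1 = 33.79 kPa.
P₁ (0–2.1 m) = ½×12.73×2.1 = 13.37. P₂ (2.1–8.2 m) = ½(12.73+33.79)×6.1 = 141.9.
P_w = ½ γ_w h₂² = 0.5×9.81×6.1² = 182.5. Total = 13.37+141.9+182.5 = 337.8 kN/m.

338 kN/m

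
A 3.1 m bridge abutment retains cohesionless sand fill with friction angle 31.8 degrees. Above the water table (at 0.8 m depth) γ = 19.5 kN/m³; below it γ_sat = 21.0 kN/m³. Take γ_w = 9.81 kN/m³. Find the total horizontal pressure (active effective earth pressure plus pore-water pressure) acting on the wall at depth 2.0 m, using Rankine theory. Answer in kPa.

20.8 kPa

K_a = (1 − sin φ)/(1 + sin φ) = 0.3098.
γ' = 21.0 − 9.81 = 11.19 kN/m³.
Effective vertical stress at 2.0 m: σ'_v = 19.5×0.8 + 11.19×1.20 = 29.03 kPa.
σ'_h = K_a σ'_v = 0.3098 × 29.03 = 8.993 kPa; u = γ_w × 1.20 = 11.77 kPa.
Total σ_h = 8.993 + 11.77 = 20.76 kPa.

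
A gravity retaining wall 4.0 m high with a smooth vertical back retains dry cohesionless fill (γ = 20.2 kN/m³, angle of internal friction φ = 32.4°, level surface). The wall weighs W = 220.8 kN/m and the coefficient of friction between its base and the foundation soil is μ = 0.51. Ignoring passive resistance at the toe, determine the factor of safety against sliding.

2.31

K_a = tan²(45° − 32.4°/2) = 0.3022.
P_a = ½K_aγH² = 0.5×0.3022×20.2×4.0² = 48.84 kN/m, acting at H/3 = 1.333 m above the base.
FS_sliding = μW / P_a = 0.51×220.8 / 48.84 = 2.306.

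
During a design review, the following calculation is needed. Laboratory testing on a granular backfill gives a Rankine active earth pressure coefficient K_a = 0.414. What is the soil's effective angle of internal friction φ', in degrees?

K_a = tan²(45° − φ/2) ⇒ 45° − φ/2 = arctan(√0.414) = 32.76°.
φ = 2(45° − 32.76°) = 24.48°.

24.5°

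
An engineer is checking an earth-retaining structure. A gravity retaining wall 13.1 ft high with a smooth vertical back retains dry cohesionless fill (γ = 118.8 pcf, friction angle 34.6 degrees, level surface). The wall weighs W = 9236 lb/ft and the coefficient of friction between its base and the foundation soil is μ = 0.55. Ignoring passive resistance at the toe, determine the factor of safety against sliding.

1.81

K_a = tan²(45° − 34.6°/2) = 0.2756.
P_a = ½K_aγH² = 0.5×0.2756×118.8×13.1² = 2810 lb/ft, acting at H/3 = 4.367 ft above the base.
FS_sliding = μW / P_a = 0.55×9236 / 2810 = 1.808.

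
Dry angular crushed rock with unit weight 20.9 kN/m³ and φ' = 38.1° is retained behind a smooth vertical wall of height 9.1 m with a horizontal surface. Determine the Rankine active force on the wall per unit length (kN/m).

205 kN/m

K_a = tan²(45° − φ/2) = 0.2368.
P_a = ½ K_a γ H² = 0.5 × 0.2368 × 20.9 × 9.1² = 204.9 kN/m.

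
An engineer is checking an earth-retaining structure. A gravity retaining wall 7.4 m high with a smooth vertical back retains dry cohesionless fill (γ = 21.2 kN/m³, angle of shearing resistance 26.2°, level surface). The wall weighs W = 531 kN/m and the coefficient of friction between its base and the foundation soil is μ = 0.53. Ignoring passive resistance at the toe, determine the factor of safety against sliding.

1.25

K_a = tan²(45° − 26.2°/2) = 0.3874.
P_a = ½K_aγH² = 0.5×0.3874×21.2×7.4² = 224.9 kN/m, acting at H/3 = 2.467 m above the base.
FS_sliding = μW / P_a = 0.53×531 / 224.9 = 1.251.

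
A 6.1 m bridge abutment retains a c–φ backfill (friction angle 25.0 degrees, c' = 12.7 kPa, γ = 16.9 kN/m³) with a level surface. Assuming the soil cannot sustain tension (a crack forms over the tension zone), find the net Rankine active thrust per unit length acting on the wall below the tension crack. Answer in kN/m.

K_a = 0.4059; √K_a = 0.6371.
Tension-crack depth z_c = 2c/(γ√K_a) = 2×12.7/(16.9×0.6371) = 2.359 m.
σ_a at base = K_a γ H − 2c√K_a = 0.4059×16.9×6.1 − 2×12.7×0.6371 = 25.66 kPa.
P_a = ½ × 25.66 × (H − z_c) = 0.5×25.66×3.741 = 47.99 kN/m.

48.0 kN/m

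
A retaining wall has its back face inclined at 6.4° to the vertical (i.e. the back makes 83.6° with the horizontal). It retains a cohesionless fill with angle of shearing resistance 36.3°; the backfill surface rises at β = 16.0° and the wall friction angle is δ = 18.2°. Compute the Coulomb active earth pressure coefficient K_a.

0.343

K_a = sin²(α+φ) / [sin²α · sin(α−δ) · (1 + √{sin(φ+δ)sin(φ−β) / (sin(α−δ)sin(α+β))})²].
With α = 83.6°, φ = 36.3°, δ = 18.2°, β = 16.0°: K_a = 0.3433.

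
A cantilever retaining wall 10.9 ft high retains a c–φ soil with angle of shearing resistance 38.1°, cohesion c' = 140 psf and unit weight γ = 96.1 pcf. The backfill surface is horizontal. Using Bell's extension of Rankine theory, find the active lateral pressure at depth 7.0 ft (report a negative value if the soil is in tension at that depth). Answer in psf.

23.1 psf

K_a = (1 − sin φ)/(1 + sin φ) = 0.2368.
σ_a = K_a γ z − 2c√K_a = 0.2368×96.1×7.0 − 2×140×0.4867 = 23.05 psf.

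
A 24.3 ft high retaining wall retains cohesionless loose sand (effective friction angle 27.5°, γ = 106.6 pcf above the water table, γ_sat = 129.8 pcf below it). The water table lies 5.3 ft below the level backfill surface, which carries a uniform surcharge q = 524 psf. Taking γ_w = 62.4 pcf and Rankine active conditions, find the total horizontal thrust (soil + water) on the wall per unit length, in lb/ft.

24900 lb/ft

K_a = tan²(45° − φ/2) = 0.3682.
γ' = 129.8 − 62.4 = 67.40 pcf. h₂ = H − d_w = 19.0 ft.
σ'_h: at surface K_a·q = 192.9; at WT K_a(q+γd_w) = 401.0; at base K_a(q+γd_w+γ'h₂) = 872.5 psf.
P₁ = ½(192.9+401.0)×5.3 = 1574; P₂ = ½(401.0+872.5)×19.0 = 12100; P_w = ½γ_w h₂² = 11260.
Total = 1574+12100+11260 = 24940 lb/ft.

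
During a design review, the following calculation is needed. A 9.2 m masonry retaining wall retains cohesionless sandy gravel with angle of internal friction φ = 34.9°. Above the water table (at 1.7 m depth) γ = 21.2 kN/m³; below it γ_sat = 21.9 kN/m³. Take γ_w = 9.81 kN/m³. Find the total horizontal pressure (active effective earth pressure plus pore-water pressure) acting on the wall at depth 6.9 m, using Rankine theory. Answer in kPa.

K_a = (1 − sin φ)/(1 + sin φ) = 0.2721.
γ' = 21.9 − 9.81 = 12.09 kN/m³.
Effective vertical stress at 6.9 m: σ'_v = 21.2×1.7 + 12.09×5.20 = 98.91 kPa.
σ'_h = K_a σ'_v = 0.2721 × 98.91 = 26.92 kPa; u = γ_w × 5.20 = 51.01 kPa.
Total σ_h = 26.92 + 51.01 = 77.93 kPa.

77.9 kPa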